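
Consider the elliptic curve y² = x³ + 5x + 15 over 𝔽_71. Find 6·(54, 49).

(53, 25)

Write Q = (54, 49).
Double-and-add on 6 = (110)₂. Start with Q = (54, 49) for the leading 1-bit.
double: tangent at (54, 49): λ = (3·54² + 5)/(2·49) ≡ 20/27. 27⁻¹ ≡ 50 (mod 71), so λ ≡ 20·50 ≡ 6.
  x = λ² - 54 - 54 = 36 - 108 ≡ 70; y = λ·(54 - 70) - 49 ≡ 68. → (70, 68)
add Q: (70, 68) + (54, 49). λ = (49 - 68)/(54 - 70) ≡ 52/55 mod 71. 55⁻¹ ≡ 31 (mod 71), so λ ≡ 50.
  x = λ² - 70 - 54 = 2500 - 124 ≡ 33; y = λ·(70 - 33) - 68 ≡ 7. → (33, 7)
double: tangent at (33, 7): λ = (3·33² + 5)/(2·7) ≡ 6/14. 14⁻¹ ≡ 66 (mod 71), so λ ≡ 6·66 ≡ 41.
  x = λ² - 33 - 33 = 1681 - 66 ≡ 53; y = λ·(33 - 53) - 7 ≡ 25. → (53, 25)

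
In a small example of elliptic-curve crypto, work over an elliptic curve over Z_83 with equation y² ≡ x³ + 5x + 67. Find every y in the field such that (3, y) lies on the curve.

x³ + 5x + 67 = 109 ≡ 26 (mod 83).
Square roots of 26 mod 83: 21 and 62 (since 21² = 441 ≡ 26).

21, 62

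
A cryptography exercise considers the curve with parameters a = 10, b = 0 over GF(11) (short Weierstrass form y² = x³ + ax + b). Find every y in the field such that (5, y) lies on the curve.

x³ + 10x + 0 = 175 ≡ 10 (mod 11).
10 is a non-residue mod 11; no y exists.

none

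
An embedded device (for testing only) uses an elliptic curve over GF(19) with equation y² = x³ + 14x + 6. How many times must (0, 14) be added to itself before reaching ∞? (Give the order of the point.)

2P: tangent at (0, 14): λ = (3·0² + 14)/(2·14) ≡ 14/9. 9⁻¹ ≡ 17 (mod 19), so λ ≡ 14·17 ≡ 10.
  x = λ² - 0 - 0 = 100 - 0 ≡ 5; y = λ·(0 - 5) - 14 ≡ 12. → (5, 12)
3P: (5, 12) + (0, 14). λ = (14 - 12)/(0 - 5) ≡ 2/14 mod 19. 14⁻¹ ≡ 15 (mod 19), so λ ≡ 11.
  x = λ² - 5 - 0 = 121 - 5 ≡ 2; y = λ·(5 - 2) - 12 ≡ 2. → (2, 2)
4P: (2, 2) + (0, 14). λ = (14 - 2)/(0 - 2) ≡ 12/17 mod 19. 17⁻¹ ≡ 9 (mod 19), so λ ≡ 13.
  x = λ² - 2 - 0 = 169 - 2 ≡ 15; y = λ·(2 - 15) - 2 ≡ 0. → (15, 0)
5P: (15, 0) + (0, 14). λ = (14 - 0)/(0 - 15) ≡ 14/4 mod 19. 4⁻¹ ≡ 5 (mod 19), so λ ≡ 13.
  x = λ² - 15 - 0 = 169 - 15 ≡ 2; y = λ·(15 - 2) - 0 ≡ 17. → (2, 17)
6P: (2, 17) + (0, 14). λ = (14 - 17)/(0 - 2) ≡ 16/17 mod 19. 17⁻¹ ≡ 9 (mod 19), so λ ≡ 11.
  x = λ² - 2 - 0 = 121 - 2 ≡ 5; y = λ·(2 - 5) - 17 ≡ 7. → (5, 7)
7P: (5, 7) + (0, 14). λ = (14 - 7)/(0 - 5) ≡ 7/14 mod 19. 14⁻¹ ≡ 15 (mod 19), so λ ≡ 10.
  x = λ² - 5 - 0 = 100 - 5 ≡ 0; y = λ·(5 - 0) - 7 ≡ 5. → (0, 5)
8P: (0, 5) + (0, 14): same x and y₁ ≡ -y₂, so the sum is ∞.
8P = ∞, so the order is 8.

8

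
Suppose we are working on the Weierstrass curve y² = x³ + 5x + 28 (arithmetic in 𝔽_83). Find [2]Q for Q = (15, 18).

tangent at (15, 18): λ = (3·15² + 5)/(2·18) ≡ 16/36. 36⁻¹ ≡ 30 (mod 83), so λ ≡ 16·30 ≡ 65.
  x = λ² - 15 - 15 = 4225 - 30 ≡ 45; y = λ·(15 - 45) - 18 ≡ 24. → (45, 24)

(45, 24)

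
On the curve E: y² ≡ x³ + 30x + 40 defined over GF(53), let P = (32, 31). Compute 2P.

tangent at (32, 31): λ = (3·32² + 30)/(2·31) ≡ 28/9. 9⁻¹ ≡ 6 (mod 53) since 9·6 = 54 ≡ 1, so λ ≡ 28·6 ≡ 9.
  x = λ² - 32 - 32 = 81 - 64 ≡ 17; y = λ·(32 - 17) - 31 ≡ 51. → (17, 51)

(17, 51)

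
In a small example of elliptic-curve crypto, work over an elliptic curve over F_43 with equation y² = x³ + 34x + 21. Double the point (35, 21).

tangent at (35, 21): λ = (3·35² + 34)/(2·21) ≡ 11/42. 42⁻¹ ≡ 42 (mod 43), so λ ≡ 11·42 ≡ 32.
  x = λ² - 35 - 35 = 1024 - 70 ≡ 8; y = λ·(35 - 8) - 21 ≡ 26. → (8, 26)

(8, 26)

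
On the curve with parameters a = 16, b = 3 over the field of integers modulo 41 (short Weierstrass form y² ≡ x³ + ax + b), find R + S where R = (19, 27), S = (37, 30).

(19, 27) + (37, 30). λ = (30 - 27)/(37 - 19) ≡ 3/18 mod 41. 18⁻¹ ≡ 16 (mod 41) since 18·16 = 288 ≡ 1, so λ ≡ 7.
  x = λ² - 19 - 37 = 49 - 56 ≡ 34; y = λ·(19 - 34) - 27 ≡ 32. → (34, 32)

(34, 32)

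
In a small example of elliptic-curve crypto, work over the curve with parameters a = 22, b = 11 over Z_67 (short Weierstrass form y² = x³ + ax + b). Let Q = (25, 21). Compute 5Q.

Repeated addition: build up to 5Q.
2Q: tangent at (25, 21): λ = (3·25² + 22)/(2·21) ≡ 21/42. 42⁻¹ ≡ 8 (mod 67) since 42·8 = 336 ≡ 1, so λ ≡ 21·8 ≡ 34.
  x = λ² - 25 - 25 = 1156 - 50 ≡ 34; y = λ·(25 - 34) - 21 ≡ 8. → (34, 8)
3Q: (34, 8) + (25, 21). λ = (21 - 8)/(25 - 34) ≡ 13/58 mod 67. 58⁻¹ ≡ 52 (mod 67), so λ ≡ 6.
  x = λ² - 34 - 25 = 36 - 59 ≡ 44; y = λ·(34 - 44) - 8 ≡ 66. → (44, 66)
4Q: (44, 66) + (25, 21). λ = (21 - 66)/(25 - 44) ≡ 22/48 mod 67. 48⁻¹ ≡ 7 (mod 67) since 48·7 = 336 ≡ 1, so λ ≡ 20.
  x = λ² - 44 - 25 = 400 - 69 ≡ 63; y = λ·(44 - 63) - 66 ≡ 23. → (63, 23)
5Q: (63, 23) + (25, 21). λ = (21 - 23)/(25 - 63) ≡ 65/29 mod 67. 29⁻¹ ≡ 37 (mod 67), so λ ≡ 60.
  x = λ² - 63 - 25 = 3600 - 88 ≡ 28; y = λ·(63 - 28) - 23 ≡ 0. → (28, 0)

(28, 0)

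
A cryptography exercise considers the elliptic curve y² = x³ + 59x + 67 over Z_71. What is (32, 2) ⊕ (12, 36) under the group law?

(32, 2) + (12, 36). λ = (36 - 2)/(12 - 32) ≡ 34/51 mod 71. 51⁻¹ ≡ 39 (mod 71), so λ ≡ 48.
  x = λ² - 32 - 12 = 2304 - 44 ≡ 59; y = λ·(32 - 59) - 2 ≡ 51. → (59, 51)

(59, 51)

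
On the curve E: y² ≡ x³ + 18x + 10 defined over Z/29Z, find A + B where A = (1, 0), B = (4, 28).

(1, 0) + (4, 28). λ = (28 - 0)/(4 - 1) ≡ 28/3 mod 29. 3⁻¹ ≡ 10 (mod 29) since 3·10 = 30 ≡ 1, so λ ≡ 19.
  x = λ² - 1 - 4 = 361 - 5 ≡ 8; y = λ·(1 - 8) - 0 ≡ 12. → (8, 12)

(8, 12)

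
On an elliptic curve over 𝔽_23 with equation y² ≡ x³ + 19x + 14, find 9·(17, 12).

(3, 11)

Write G = (17, 12).
Repeated addition: build up to 9G.
2G: tangent at (17, 12): λ = (3·17² + 19)/(2·12) ≡ 12/1. 1⁻¹ ≡ 1 (mod 23), so λ ≡ 12·1 ≡ 12.
  x = λ² - 17 - 17 = 144 - 34 ≡ 18; y = λ·(17 - 18) - 12 ≡ 22. → (18, 22)
3G: (18, 22) + (17, 12). λ = (12 - 22)/(17 - 18) ≡ 13/22 mod 23. 22⁻¹ ≡ 22 (mod 23) since 22·22 = 484 ≡ 1, so λ ≡ 10.
  x = λ² - 18 - 17 = 100 - 35 ≡ 19; y = λ·(18 - 19) - 22 ≡ 14. → (19, 14)
4G: (19, 14) + (17, 12). λ = (12 - 14)/(17 - 19) ≡ 21/21 mod 23. 21⁻¹ ≡ 11 (mod 23), so λ ≡ 1.
  x = λ² - 19 - 17 = 1 - 36 ≡ 11; y = λ·(19 - 11) - 14 ≡ 17. → (11, 17)
5G: (11, 17) + (17, 12). λ = (12 - 17)/(17 - 11) ≡ 18/6 mod 23. 6⁻¹ ≡ 4 (mod 23) since 6·4 = 24 ≡ 1, so λ ≡ 3.
  x = λ² - 11 - 17 = 9 - 28 ≡ 4; y = λ·(11 - 4) - 17 ≡ 4. → (4, 4)
6G: (4, 4) + (17, 12). λ = (12 - 4)/(17 - 4) ≡ 8/13 mod 23. 13⁻¹ ≡ 16 (mod 23), so λ ≡ 13.
  x = λ² - 4 - 17 = 169 - 21 ≡ 10; y = λ·(4 - 10) - 4 ≡ 10. → (10, 10)
7G: (10, 10) + (17, 12). λ = (12 - 10)/(17 - 10) ≡ 2/7 mod 23. 7⁻¹ ≡ 10 (mod 23) since 7·10 = 70 ≡ 1, so λ ≡ 20.
  x = λ² - 10 - 17 = 400 - 27 ≡ 5; y = λ·(10 - 5) - 10 ≡ 21. → (5, 21)
8G: (5, 21) + (17, 12). λ = (12 - 21)/(17 - 5) ≡ 14/12 mod 23. 12⁻¹ ≡ 2 (mod 23), so λ ≡ 5.
  x = λ² - 5 - 17 = 25 - 22 ≡ 3; y = λ·(5 - 3) - 21 ≡ 12. → (3, 12)
9G: (3, 12) + (17, 12). λ = (12 - 12)/(17 - 3) ≡ 0/14 mod 23. 14⁻¹ ≡ 5 (mod 23), so λ ≡ 0.
  x = λ² - 3 - 17 = 0 - 20 ≡ 3; y = λ·(3 - 3) - 12 ≡ 11. → (3, 11)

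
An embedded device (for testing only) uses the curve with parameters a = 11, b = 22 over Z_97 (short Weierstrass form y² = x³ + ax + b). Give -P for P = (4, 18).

(4, 79)

-(4, 18) = (4, -18 mod 97) = (4, 79).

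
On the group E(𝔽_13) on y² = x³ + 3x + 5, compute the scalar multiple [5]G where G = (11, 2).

Double-and-add on 5 = (101)₂. Start with G = (11, 2) for the leading 1-bit.
double: tangent at (11, 2): λ = (3·11² + 3)/(2·2) ≡ 2/4. 4⁻¹ ≡ 10 (mod 13), so λ ≡ 2·10 ≡ 7.
  x = λ² - 11 - 11 = 49 - 22 ≡ 1; y = λ·(11 - 1) - 2 ≡ 3. → (1, 3)
double: tangent at (1, 3): λ = (3·1² + 3)/(2·3) ≡ 6/6. 6⁻¹ ≡ 11 (mod 13) since 6·11 = 66 ≡ 1, so λ ≡ 6·11 ≡ 1.
  x = λ² - 1 - 1 = 1 - 2 ≡ 12; y = λ·(1 - 12) - 3 ≡ 12. → (12, 12)
add G: (12, 12) + (11, 2). λ = (2 - 12)/(11 - 12) ≡ 3/12 mod 13. 12⁻¹ ≡ 12 (mod 13), so λ ≡ 10.
  x = λ² - 12 - 11 = 100 - 23 ≡ 12; y = λ·(12 - 12) - 12 ≡ 1. → (12, 1)

(12, 1)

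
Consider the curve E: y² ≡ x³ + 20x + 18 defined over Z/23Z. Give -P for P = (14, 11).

(14, 12)

-(14, 11) = (14, -11 mod 23) = (14, 12).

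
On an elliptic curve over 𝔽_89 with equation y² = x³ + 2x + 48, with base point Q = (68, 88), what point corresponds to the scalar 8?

(8, 24)

Double-and-add on 8 = (1000)₂. Start with Q = (68, 88) for the leading 1-bit.
double: tangent at (68, 88): λ = (3·68² + 2)/(2·88) ≡ 79/87. 87⁻¹ ≡ 44 (mod 89) since 87·44 = 3828 ≡ 1, so λ ≡ 79·44 ≡ 5.
  x = λ² - 68 - 68 = 25 - 136 ≡ 67; y = λ·(68 - 67) - 88 ≡ 6. → (67, 6)
double: tangent at (67, 6): λ = (3·67² + 2)/(2·6) ≡ 30/12. 12⁻¹ ≡ 52 (mod 89) since 12·52 = 624 ≡ 1, so λ ≡ 30·52 ≡ 47.
  x = λ² - 67 - 67 = 2209 - 134 ≡ 28; y = λ·(67 - 28) - 6 ≡ 47. → (28, 47)
double: tangent at (28, 47): λ = (3·28² + 2)/(2·47) ≡ 40/5. 5⁻¹ ≡ 18 (mod 89), so λ ≡ 40·18 ≡ 8.
  x = λ² - 28 - 28 = 64 - 56 ≡ 8; y = λ·(28 - 8) - 47 ≡ 24. → (8, 24)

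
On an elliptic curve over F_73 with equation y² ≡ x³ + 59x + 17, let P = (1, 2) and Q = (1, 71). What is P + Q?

The two points share x = 1 and their y-coordinates satisfy 2 + 71 ≡ 0 (mod 73), so they are inverses. Their sum is O.

O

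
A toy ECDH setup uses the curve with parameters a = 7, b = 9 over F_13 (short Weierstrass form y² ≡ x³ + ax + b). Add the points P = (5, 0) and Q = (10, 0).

(5, 0) + (10, 0). λ = (0 - 0)/(10 - 5) ≡ 0/5 mod 13. 5⁻¹ ≡ 8 (mod 13) since 5·8 = 40 ≡ 1, so λ ≡ 0.
  x = λ² - 5 - 10 = 0 - 15 ≡ 11; y = λ·(5 - 11) - 0 ≡ 0. → (11, 0)

(11, 0)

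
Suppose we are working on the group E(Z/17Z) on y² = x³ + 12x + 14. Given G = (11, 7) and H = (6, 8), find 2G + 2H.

First 2G:
Repeated addition: build up to 2G.
2G: tangent at (11, 7): λ = (3·11² + 12)/(2·7) ≡ 1/14. 14⁻¹ ≡ 11 (mod 17), so λ ≡ 1·11 ≡ 11.
  x = λ² - 11 - 11 = 121 - 22 ≡ 14; y = λ·(11 - 14) - 7 ≡ 11. → (14, 11)
2G = (14, 11).
Next 2H:
Repeated addition: build up to 2H.
2H: tangent at (6, 8): λ = (3·6² + 12)/(2·8) ≡ 1/16. 16⁻¹ ≡ 16 (mod 17) since 16·16 = 256 ≡ 1, so λ ≡ 1·16 ≡ 16.
  x = λ² - 6 - 6 = 256 - 12 ≡ 6; y = λ·(6 - 6) - 8 ≡ 9. → (6, 9)
2H = (6, 9).
Finally 2G + 2H:
(14, 11) + (6, 9). λ = (9 - 11)/(6 - 14) ≡ 15/9 mod 17. 9⁻¹ ≡ 2 (mod 17) since 9·2 = 18 ≡ 1, so λ ≡ 13.
  x = λ² - 14 - 6 = 169 - 20 ≡ 13; y = λ·(14 - 13) - 11 ≡ 2. → (13, 2)

(13, 2)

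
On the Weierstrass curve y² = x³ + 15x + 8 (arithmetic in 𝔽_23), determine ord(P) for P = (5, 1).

10

2P: tangent at (5, 1): λ = (3·5² + 15)/(2·1) ≡ 21/2. 2⁻¹ ≡ 12 (mod 23) since 2·12 = 24 ≡ 1, so λ ≡ 21·12 ≡ 22.
  x = λ² - 5 - 5 = 484 - 10 ≡ 14; y = λ·(5 - 14) - 1 ≡ 8. → (14, 8)
3P: (14, 8) + (5, 1). λ = (1 - 8)/(5 - 14) ≡ 16/14 mod 23. 14⁻¹ ≡ 5 (mod 23) since 14·5 = 70 ≡ 1, so λ ≡ 11.
  x = λ² - 14 - 5 = 121 - 19 ≡ 10; y = λ·(14 - 10) - 8 ≡ 13. → (10, 13)
4P: (10, 13) + (5, 1). λ = (1 - 13)/(5 - 10) ≡ 11/18 mod 23. 18⁻¹ ≡ 9 (mod 23), so λ ≡ 7.
  x = λ² - 10 - 5 = 49 - 15 ≡ 11; y = λ·(10 - 11) - 13 ≡ 3. → (11, 3)
5P: (11, 3) + (5, 1). λ = (1 - 3)/(5 - 11) ≡ 21/17 mod 23. 17⁻¹ ≡ 19 (mod 23) since 17·19 = 323 ≡ 1, so λ ≡ 8.
  x = λ² - 11 - 5 = 64 - 16 ≡ 2; y = λ·(11 - 2) - 3 ≡ 0. → (2, 0)
6P: (2, 0) + (5, 1). λ = (1 - 0)/(5 - 2) ≡ 1/3 mod 23. 3⁻¹ ≡ 8 (mod 23), so λ ≡ 8.
  x = λ² - 2 - 5 = 64 - 7 ≡ 11; y = λ·(2 - 11) - 0 ≡ 20. → (11, 20)
7P: (11, 20) + (5, 1). λ = (1 - 20)/(5 - 11) ≡ 4/17 mod 23. 17⁻¹ ≡ 19 (mod 23) since 17·19 = 323 ≡ 1, so λ ≡ 7.
  x = λ² - 11 - 5 = 49 - 16 ≡ 10; y = λ·(11 - 10) - 20 ≡ 10. → (10, 10)
8P: (10, 10) + (5, 1). λ = (1 - 10)/(5 - 10) ≡ 14/18 mod 23. 18⁻¹ ≡ 9 (mod 23), so λ ≡ 11.
  x = λ² - 10 - 5 = 121 - 15 ≡ 14; y = λ·(10 - 14) - 10 ≡ 15. → (14, 15)
9P: (14, 15) + (5, 1). λ = (1 - 15)/(5 - 14) ≡ 9/14 mod 23. 14⁻¹ ≡ 5 (mod 23), so λ ≡ 22.
  x = λ² - 14 - 5 = 484 - 19 ≡ 5; y = λ·(14 - 5) - 15 ≡ 22. → (5, 22)
10P: (5, 22) + (5, 1): same x and y₁ ≡ -y₂, so the sum is O.
10P = O, so the order is 10.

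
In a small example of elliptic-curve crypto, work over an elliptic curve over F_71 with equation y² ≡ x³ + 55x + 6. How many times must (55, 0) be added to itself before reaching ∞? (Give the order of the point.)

2P: (55, 0) + (55, 0): same x and y₁ ≡ -y₂, so the sum is ∞.
2P = ∞, so the order is 2.

2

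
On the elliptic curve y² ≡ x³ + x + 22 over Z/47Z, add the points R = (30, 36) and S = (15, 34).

(11, 1)

(30, 36) + (15, 34). λ = (34 - 36)/(15 - 30) ≡ 45/32 mod 47. 32⁻¹ ≡ 25 (mod 47), so λ ≡ 44.
  x = λ² - 30 - 15 = 1936 - 45 ≡ 11; y = λ·(30 - 11) - 36 ≡ 1. → (11, 1)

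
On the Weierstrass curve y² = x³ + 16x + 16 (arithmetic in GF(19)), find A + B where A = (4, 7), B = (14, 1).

(4, 7) + (14, 1). λ = (1 - 7)/(14 - 4) ≡ 13/10 mod 19. 10⁻¹ ≡ 2 (mod 19), so λ ≡ 7.
  x = λ² - 4 - 14 = 49 - 18 ≡ 12; y = λ·(4 - 12) - 7 ≡ 13. → (12, 13)

(12, 13)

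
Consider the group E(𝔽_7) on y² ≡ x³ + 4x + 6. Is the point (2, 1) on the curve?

y² = 1² ≡ 1; x³ + 4x + 6 = 22 ≡ 1 (mod 7). 1 = 1.

yes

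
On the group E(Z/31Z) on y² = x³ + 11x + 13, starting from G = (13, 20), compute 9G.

Repeated addition: build up to 9G.
2G: tangent at (13, 20): λ = (3·13² + 11)/(2·20) ≡ 22/9. 9⁻¹ ≡ 7 (mod 31), so λ ≡ 22·7 ≡ 30.
  x = λ² - 13 - 13 = 900 - 26 ≡ 6; y = λ·(13 - 6) - 20 ≡ 4. → (6, 4)
3G: (6, 4) + (13, 20). λ = (20 - 4)/(13 - 6) ≡ 16/7 mod 31. 7⁻¹ ≡ 9 (mod 31), so λ ≡ 20.
  x = λ² - 6 - 13 = 400 - 19 ≡ 9; y = λ·(6 - 9) - 4 ≡ 29. → (9, 29)
4G: (9, 29) + (13, 20). λ = (20 - 29)/(13 - 9) ≡ 22/4 mod 31. 4⁻¹ ≡ 8 (mod 31), so λ ≡ 21.
  x = λ² - 9 - 13 = 441 - 22 ≡ 16; y = λ·(9 - 16) - 29 ≡ 10. → (16, 10)
5G: (16, 10) + (13, 20). λ = (20 - 10)/(13 - 16) ≡ 10/28 mod 31. 28⁻¹ ≡ 10 (mod 31) since 28·10 = 280 ≡ 1, so λ ≡ 7.
  x = λ² - 16 - 13 = 49 - 29 ≡ 20; y = λ·(16 - 20) - 10 ≡ 24. → (20, 24)
6G: (20, 24) + (13, 20). λ = (20 - 24)/(13 - 20) ≡ 27/24 mod 31. 24⁻¹ ≡ 22 (mod 31) since 24·22 = 528 ≡ 1, so λ ≡ 5.
  x = λ² - 20 - 13 = 25 - 33 ≡ 23; y = λ·(20 - 23) - 24 ≡ 23. → (23, 23)
7G: (23, 23) + (13, 20). λ = (20 - 23)/(13 - 23) ≡ 28/21 mod 31. 21⁻¹ ≡ 3 (mod 31) since 21·3 = 63 ≡ 1, so λ ≡ 22.
  x = λ² - 23 - 13 = 484 - 36 ≡ 14; y = λ·(23 - 14) - 23 ≡ 20. → (14, 20)
8G: (14, 20) + (13, 20). λ = (20 - 20)/(13 - 14) ≡ 0/30 mod 31. 30⁻¹ ≡ 30 (mod 31) since 30·30 = 900 ≡ 1, so λ ≡ 0.
  x = λ² - 14 - 13 = 0 - 27 ≡ 4; y = λ·(14 - 4) - 20 ≡ 11. → (4, 11)
9G: (4, 11) + (13, 20). λ = (20 - 11)/(13 - 4) ≡ 9/9 mod 31. 9⁻¹ ≡ 7 (mod 31), so λ ≡ 1.
  x = λ² - 4 - 13 = 1 - 17 ≡ 15; y = λ·(4 - 15) - 11 ≡ 9. → (15, 9)

(15, 9)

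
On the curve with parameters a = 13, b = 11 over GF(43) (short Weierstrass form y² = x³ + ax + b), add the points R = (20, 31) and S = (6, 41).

(14, 20)

(20, 31) + (6, 41). λ = (41 - 31)/(6 - 20) ≡ 10/29 mod 43. 29⁻¹ ≡ 3 (mod 43) since 29·3 = 87 ≡ 1, so λ ≡ 30.
  x = λ² - 20 - 6 = 900 - 26 ≡ 14; y = λ·(20 - 14) - 31 ≡ 20. → (14, 20)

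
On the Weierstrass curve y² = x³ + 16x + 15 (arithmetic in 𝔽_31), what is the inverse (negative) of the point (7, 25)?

-(7, 25) = (7, -25 mod 31) = (7, 6).

(7, 6)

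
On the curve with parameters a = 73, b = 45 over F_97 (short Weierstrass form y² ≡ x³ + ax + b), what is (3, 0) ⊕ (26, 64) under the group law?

(20, 75)

(3, 0) + (26, 64). λ = (64 - 0)/(26 - 3) ≡ 64/23 mod 97. 23⁻¹ ≡ 38 (mod 97) since 23·38 = 874 ≡ 1, so λ ≡ 7.
  x = λ² - 3 - 26 = 49 - 29 ≡ 20; y = λ·(3 - 20) - 0 ≡ 75. → (20, 75)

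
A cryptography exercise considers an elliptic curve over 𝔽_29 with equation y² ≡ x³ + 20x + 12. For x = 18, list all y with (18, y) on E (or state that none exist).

none

x³ + 20x + 12 = 6204 ≡ 27 (mod 29).
27 is a non-residue mod 29; no y exists.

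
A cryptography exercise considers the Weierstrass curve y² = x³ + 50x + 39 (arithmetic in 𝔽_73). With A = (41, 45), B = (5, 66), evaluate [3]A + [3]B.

(10, 15)

First 3A:
Repeated addition: build up to 3A.
2A: tangent at (41, 45): λ = (3·41² + 50)/(2·45) ≡ 56/17. 17⁻¹ ≡ 43 (mod 73), so λ ≡ 56·43 ≡ 72.
  x = λ² - 41 - 41 = 5184 - 82 ≡ 65; y = λ·(41 - 65) - 45 ≡ 52. → (65, 52)
3A: (65, 52) + (41, 45). λ = (45 - 52)/(41 - 65) ≡ 66/49 mod 73. 49⁻¹ ≡ 3 (mod 73), so λ ≡ 52.
  x = λ² - 65 - 41 = 2704 - 106 ≡ 43; y = λ·(65 - 43) - 52 ≡ 70. → (43, 70)
3A = (43, 70).
Next 3B:
Repeated addition: build up to 3B.
2B: tangent at (5, 66): λ = (3·5² + 50)/(2·66) ≡ 52/59. 59⁻¹ ≡ 26 (mod 73), so λ ≡ 52·26 ≡ 38.
  x = λ² - 5 - 5 = 1444 - 10 ≡ 47; y = λ·(5 - 47) - 66 ≡ 17. → (47, 17)
3B: (47, 17) + (5, 66). λ = (66 - 17)/(5 - 47) ≡ 49/31 mod 73. 31⁻¹ ≡ 33 (mod 73) since 31·33 = 1023 ≡ 1, so λ ≡ 11.
  x = λ² - 47 - 5 = 121 - 52 ≡ 69; y = λ·(47 - 69) - 17 ≡ 33. → (69, 33)
3B = (69, 33).
Finally 3A + 3B:
(43, 70) + (69, 33). λ = (33 - 70)/(69 - 43) ≡ 36/26 mod 73. 26⁻¹ ≡ 59 (mod 73) since 26·59 = 1534 ≡ 1, so λ ≡ 7.
  x = λ² - 43 - 69 = 49 - 112 ≡ 10; y = λ·(43 - 10) - 70 ≡ 15. → (10, 15)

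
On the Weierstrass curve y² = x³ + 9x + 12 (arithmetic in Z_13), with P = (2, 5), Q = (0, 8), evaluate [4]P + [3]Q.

First 4P:
Repeated addition: build up to 4P.
2P: tangent at (2, 5): λ = (3·2² + 9)/(2·5) ≡ 8/10. 10⁻¹ ≡ 4 (mod 13) since 10·4 = 40 ≡ 1, so λ ≡ 8·4 ≡ 6.
  x = λ² - 2 - 2 = 36 - 4 ≡ 6; y = λ·(2 - 6) - 5 ≡ 10. → (6, 10)
3P: (6, 10) + (2, 5). λ = (5 - 10)/(2 - 6) ≡ 8/9 mod 13. 9⁻¹ ≡ 3 (mod 13), so λ ≡ 11.
  x = λ² - 6 - 2 = 121 - 8 ≡ 9; y = λ·(6 - 9) - 10 ≡ 9. → (9, 9)
4P: (9, 9) + (2, 5). λ = (5 - 9)/(2 - 9) ≡ 9/6 mod 13. 6⁻¹ ≡ 11 (mod 13), so λ ≡ 8.
  x = λ² - 9 - 2 = 64 - 11 ≡ 1; y = λ·(9 - 1) - 9 ≡ 3. → (1, 3)
4P = (1, 3).
Next 3Q:
Repeated addition: build up to 3Q.
2Q: tangent at (0, 8): λ = (3·0² + 9)/(2·8) ≡ 9/3. 3⁻¹ ≡ 9 (mod 13) since 3·9 = 27 ≡ 1, so λ ≡ 9·9 ≡ 3.
  x = λ² - 0 - 0 = 9 - 0 ≡ 9; y = λ·(0 - 9) - 8 ≡ 4. → (9, 4)
3Q: (9, 4) + (0, 8). λ = (8 - 4)/(0 - 9) ≡ 4/4 mod 13. 4⁻¹ ≡ 10 (mod 13), so λ ≡ 1.
  x = λ² - 9 - 0 = 1 - 9 ≡ 5; y = λ·(9 - 5) - 4 ≡ 0. → (5, 0)
3Q = (5, 0).
Finally 4P + 3Q:
(1, 3) + (5, 0). λ = (0 - 3)/(5 - 1) ≡ 10/4 mod 13. 4⁻¹ ≡ 10 (mod 13), so λ ≡ 9.
  x = λ² - 1 - 5 = 81 - 6 ≡ 10; y = λ·(1 - 10) - 3 ≡ 7. → (10, 7)

(10, 7)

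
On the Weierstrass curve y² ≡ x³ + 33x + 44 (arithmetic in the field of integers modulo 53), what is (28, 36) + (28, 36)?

tangent at (28, 36): λ = (3·28² + 33)/(2·36) ≡ 0/19. 19⁻¹ ≡ 14 (mod 53) since 19·14 = 266 ≡ 1, so λ ≡ 0·14 ≡ 0.
  x = λ² - 28 - 28 = 0 - 56 ≡ 50; y = λ·(28 - 50) - 36 ≡ 17. → (50, 17)

(50, 17)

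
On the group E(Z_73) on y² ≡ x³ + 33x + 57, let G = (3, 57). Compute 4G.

(1, 23)

Double-and-add on 4 = (100)₂. Start with G = (3, 57) for the leading 1-bit.
double: tangent at (3, 57): λ = (3·3² + 33)/(2·57) ≡ 60/41. 41⁻¹ ≡ 57 (mod 73) since 41·57 = 2337 ≡ 1, so λ ≡ 60·57 ≡ 62.
  x = λ² - 3 - 3 = 3844 - 6 ≡ 42; y = λ·(3 - 42) - 57 ≡ 7. → (42, 7)
double: tangent at (42, 7): λ = (3·42² + 33)/(2·7) ≡ 69/14. 14⁻¹ ≡ 47 (mod 73) since 14·47 = 658 ≡ 1, so λ ≡ 69·47 ≡ 31.
  x = λ² - 42 - 42 = 961 - 84 ≡ 1; y = λ·(42 - 1) - 7 ≡ 23. → (1, 23)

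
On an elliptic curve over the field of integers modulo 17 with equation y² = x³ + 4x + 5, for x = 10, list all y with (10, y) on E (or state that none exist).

x³ + 4x + 5 = 1045 ≡ 8 (mod 17).
Square roots of 8 mod 17: 5 and 12 (since 5² = 25 ≡ 8).

5, 12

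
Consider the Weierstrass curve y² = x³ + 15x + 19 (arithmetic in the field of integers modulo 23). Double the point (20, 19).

(12, 8)

tangent at (20, 19): λ = (3·20² + 15)/(2·19) ≡ 19/15. 15⁻¹ ≡ 20 (mod 23) since 15·20 = 300 ≡ 1, so λ ≡ 19·20 ≡ 12.
  x = λ² - 20 - 20 = 144 - 40 ≡ 12; y = λ·(20 - 12) - 19 ≡ 8. → (12, 8)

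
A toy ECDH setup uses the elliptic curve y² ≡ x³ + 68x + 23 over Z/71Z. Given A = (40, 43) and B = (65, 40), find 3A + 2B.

(18, 60)

First 3A:
Repeated addition: build up to 3A.
2A: tangent at (40, 43): λ = (3·40² + 68)/(2·43) ≡ 40/15. 15⁻¹ ≡ 19 (mod 71) since 15·19 = 285 ≡ 1, so λ ≡ 40·19 ≡ 50.
  x = λ² - 40 - 40 = 2500 - 80 ≡ 6; y = λ·(40 - 6) - 43 ≡ 24. → (6, 24)
3A: (6, 24) + (40, 43). λ = (43 - 24)/(40 - 6) ≡ 19/34 mod 71. 34⁻¹ ≡ 23 (mod 71), so λ ≡ 11.
  x = λ² - 6 - 40 = 121 - 46 ≡ 4; y = λ·(6 - 4) - 24 ≡ 69. → (4, 69)
3A = (4, 69).
Next 2B:
Repeated addition: build up to 2B.
2B: tangent at (65, 40): λ = (3·65² + 68)/(2·40) ≡ 34/9. 9⁻¹ ≡ 8 (mod 71), so λ ≡ 34·8 ≡ 59.
  x = λ² - 65 - 65 = 3481 - 130 ≡ 14; y = λ·(65 - 14) - 40 ≡ 58. → (14, 58)
2B = (14, 58).
Finally 3A + 2B:
(4, 69) + (14, 58). λ = (58 - 69)/(14 - 4) ≡ 60/10 mod 71. 10⁻¹ ≡ 64 (mod 71), so λ ≡ 6.
  x = λ² - 4 - 14 = 36 - 18 ≡ 18; y = λ·(4 - 18) - 69 ≡ 60. → (18, 60)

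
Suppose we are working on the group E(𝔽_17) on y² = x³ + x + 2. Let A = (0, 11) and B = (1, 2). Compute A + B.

(0, 11) + (1, 2). λ = (2 - 11)/(1 - 0) ≡ 8/1 mod 17. 1⁻¹ ≡ 1 (mod 17), so λ ≡ 8.
  x = λ² - 0 - 1 = 64 - 1 ≡ 12; y = λ·(0 - 12) - 11 ≡ 12. → (12, 12)

(12, 12)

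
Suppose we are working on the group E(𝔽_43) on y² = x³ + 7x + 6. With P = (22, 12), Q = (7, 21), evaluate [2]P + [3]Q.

(7, 22)

First 2P:
Repeated addition: build up to 2P.
2P: tangent at (22, 12): λ = (3·22² + 7)/(2·12) ≡ 40/24. 24⁻¹ ≡ 9 (mod 43) since 24·9 = 216 ≡ 1, so λ ≡ 40·9 ≡ 16.
  x = λ² - 22 - 22 = 256 - 44 ≡ 40; y = λ·(22 - 40) - 12 ≡ 1. → (40, 1)
2P = (40, 1).
Next 3Q:
Repeated addition: build up to 3Q.
2Q: tangent at (7, 21): λ = (3·7² + 7)/(2·21) ≡ 25/42. 42⁻¹ ≡ 42 (mod 43) since 42·42 = 1764 ≡ 1, so λ ≡ 25·42 ≡ 18.
  x = λ² - 7 - 7 = 324 - 14 ≡ 9; y = λ·(7 - 9) - 21 ≡ 29. → (9, 29)
3Q: (9, 29) + (7, 21). λ = (21 - 29)/(7 - 9) ≡ 35/41 mod 43. 41⁻¹ ≡ 21 (mod 43), so λ ≡ 4.
  x = λ² - 9 - 7 = 16 - 16 ≡ 0; y = λ·(9 - 0) - 29 ≡ 7. → (0, 7)
3Q = (0, 7).
Finally 2P + 3Q:
(40, 1) + (0, 7). λ = (7 - 1)/(0 - 40) ≡ 6/3 mod 43. 3⁻¹ ≡ 29 (mod 43) since 3·29 = 87 ≡ 1, so λ ≡ 2.
  x = λ² - 40 - 0 = 4 - 40 ≡ 7; y = λ·(40 - 7) - 1 ≡ 22. → (7, 22)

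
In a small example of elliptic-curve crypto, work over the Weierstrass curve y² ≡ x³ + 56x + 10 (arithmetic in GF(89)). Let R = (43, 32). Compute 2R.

(11, 55)

tangent at (43, 32): λ = (3·43² + 56)/(2·32) ≡ 85/64. 64⁻¹ ≡ 32 (mod 89), so λ ≡ 85·32 ≡ 50.
  x = λ² - 43 - 43 = 2500 - 86 ≡ 11; y = λ·(43 - 11) - 32 ≡ 55. → (11, 55)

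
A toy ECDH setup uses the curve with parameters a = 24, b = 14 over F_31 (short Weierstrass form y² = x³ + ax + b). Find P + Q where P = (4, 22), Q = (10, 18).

(14, 26)

(4, 22) + (10, 18). λ = (18 - 22)/(10 - 4) ≡ 27/6 mod 31. 6⁻¹ ≡ 26 (mod 31) since 6·26 = 156 ≡ 1, so λ ≡ 20.
  x = λ² - 4 - 10 = 400 - 14 ≡ 14; y = λ·(4 - 14) - 22 ≡ 26. → (14, 26)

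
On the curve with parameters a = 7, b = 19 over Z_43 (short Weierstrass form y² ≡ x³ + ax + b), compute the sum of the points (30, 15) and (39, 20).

(12, 38)

(30, 15) + (39, 20). λ = (20 - 15)/(39 - 30) ≡ 5/9 mod 43. 9⁻¹ ≡ 24 (mod 43) since 9·24 = 216 ≡ 1, so λ ≡ 34.
  x = λ² - 30 - 39 = 1156 - 69 ≡ 12; y = λ·(30 - 12) - 15 ≡ 38. → (12, 38)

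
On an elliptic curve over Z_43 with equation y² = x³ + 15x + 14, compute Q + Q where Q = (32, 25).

(14, 1)

tangent at (32, 25): λ = (3·32² + 15)/(2·25) ≡ 34/7. 7⁻¹ ≡ 37 (mod 43) since 7·37 = 259 ≡ 1, so λ ≡ 34·37 ≡ 11.
  x = λ² - 32 - 32 = 121 - 64 ≡ 14; y = λ·(32 - 14) - 25 ≡ 1. → (14, 1)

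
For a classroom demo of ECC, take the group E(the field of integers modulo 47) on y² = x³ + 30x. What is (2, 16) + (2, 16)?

tangent at (2, 16): λ = (3·2² + 30)/(2·16) ≡ 42/32. 32⁻¹ ≡ 25 (mod 47), so λ ≡ 42·25 ≡ 16.
  x = λ² - 2 - 2 = 256 - 4 ≡ 17; y = λ·(2 - 17) - 16 ≡ 26. → (17, 26)

(17, 26)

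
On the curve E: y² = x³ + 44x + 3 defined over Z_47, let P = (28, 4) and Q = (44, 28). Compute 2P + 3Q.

(44, 19)

First 2P:
Repeated addition: build up to 2P.
2P: tangent at (28, 4): λ = (3·28² + 44)/(2·4) ≡ 46/8. 8⁻¹ ≡ 6 (mod 47) since 8·6 = 48 ≡ 1, so λ ≡ 46·6 ≡ 41.
  x = λ² - 28 - 28 = 1681 - 56 ≡ 27; y = λ·(28 - 27) - 4 ≡ 37. → (27, 37)
2P = (27, 37).
Next 3Q:
Repeated addition: build up to 3Q.
2Q: tangent at (44, 28): λ = (3·44² + 44)/(2·28) ≡ 24/9. 9⁻¹ ≡ 21 (mod 47), so λ ≡ 24·21 ≡ 34.
  x = λ² - 44 - 44 = 1156 - 88 ≡ 34; y = λ·(44 - 34) - 28 ≡ 30. → (34, 30)
3Q: (34, 30) + (44, 28). λ = (28 - 30)/(44 - 34) ≡ 45/10 mod 47. 10⁻¹ ≡ 33 (mod 47) since 10·33 = 330 ≡ 1, so λ ≡ 28.
  x = λ² - 34 - 44 = 784 - 78 ≡ 1; y = λ·(34 - 1) - 30 ≡ 1. → (1, 1)
3Q = (1, 1).
Finally 2P + 3Q:
(27, 37) + (1, 1). λ = (1 - 37)/(1 - 27) ≡ 11/21 mod 47. 21⁻¹ ≡ 9 (mod 47), so λ ≡ 5.
  x = λ² - 27 - 1 = 25 - 28 ≡ 44; y = λ·(27 - 44) - 37 ≡ 19. → (44, 19)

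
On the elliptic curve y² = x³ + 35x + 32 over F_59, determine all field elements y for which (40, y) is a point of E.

x³ + 35x + 32 = 65432 ≡ 1 (mod 59).
Square roots of 1 mod 59: 1 and 58 (since 1² = 1 ≡ 1).

1, 58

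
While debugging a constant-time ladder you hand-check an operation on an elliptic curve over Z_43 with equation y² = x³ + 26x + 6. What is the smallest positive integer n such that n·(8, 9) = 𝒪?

6

2P: tangent at (8, 9): λ = (3·8² + 26)/(2·9) ≡ 3/18. 18⁻¹ ≡ 12 (mod 43), so λ ≡ 3·12 ≡ 36.
  x = λ² - 8 - 8 = 1296 - 16 ≡ 33; y = λ·(8 - 33) - 9 ≡ 37. → (33, 37)
3P: (33, 37) + (8, 9). λ = (9 - 37)/(8 - 33) ≡ 15/18 mod 43. 18⁻¹ ≡ 12 (mod 43) since 18·12 = 216 ≡ 1, so λ ≡ 8.
  x = λ² - 33 - 8 = 64 - 41 ≡ 23; y = λ·(33 - 23) - 37 ≡ 0. → (23, 0)
4P: (23, 0) + (8, 9). λ = (9 - 0)/(8 - 23) ≡ 9/28 mod 43. 28⁻¹ ≡ 20 (mod 43) since 28·20 = 560 ≡ 1, so λ ≡ 8.
  x = λ² - 23 - 8 = 64 - 31 ≡ 33; y = λ·(23 - 33) - 0 ≡ 6. → (33, 6)
5P: (33, 6) + (8, 9). λ = (9 - 6)/(8 - 33) ≡ 3/18 mod 43. 18⁻¹ ≡ 12 (mod 43) since 18·12 = 216 ≡ 1, so λ ≡ 36.
  x = λ² - 33 - 8 = 1296 - 41 ≡ 8; y = λ·(33 - 8) - 6 ≡ 34. → (8, 34)
6P: (8, 34) + (8, 9): same x and y₁ ≡ -y₂, so the sum is 𝒪.
6P = 𝒪, so the order is 6.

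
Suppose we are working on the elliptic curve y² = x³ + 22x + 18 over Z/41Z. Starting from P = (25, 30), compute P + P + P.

(35, 11)

Repeated addition: build up to 3P.
2P: tangent at (25, 30): λ = (3·25² + 22)/(2·30) ≡ 11/19. 19⁻¹ ≡ 13 (mod 41) since 19·13 = 247 ≡ 1, so λ ≡ 11·13 ≡ 20.
  x = λ² - 25 - 25 = 400 - 50 ≡ 22; y = λ·(25 - 22) - 30 ≡ 30. → (22, 30)
3P: (22, 30) + (25, 30). λ = (30 - 30)/(25 - 22) ≡ 0/3 mod 41. 3⁻¹ ≡ 14 (mod 41) since 3·14 = 42 ≡ 1, so λ ≡ 0.
  x = λ² - 22 - 25 = 0 - 47 ≡ 35; y = λ·(22 - 35) - 30 ≡ 11. → (35, 11)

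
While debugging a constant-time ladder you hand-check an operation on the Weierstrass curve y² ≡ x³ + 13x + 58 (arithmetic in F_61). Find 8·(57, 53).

(53, 33)

Write Q = (57, 53).
Repeated addition: build up to 8Q.
2Q: tangent at (57, 53): λ = (3·57² + 13)/(2·53) ≡ 0/45. 45⁻¹ ≡ 19 (mod 61), so λ ≡ 0·19 ≡ 0.
  x = λ² - 57 - 57 = 0 - 114 ≡ 8; y = λ·(57 - 8) - 53 ≡ 8. → (8, 8)
3Q: (8, 8) + (57, 53). λ = (53 - 8)/(57 - 8) ≡ 45/49 mod 61. 49⁻¹ ≡ 5 (mod 61) since 49·5 = 245 ≡ 1, so λ ≡ 42.
  x = λ² - 8 - 57 = 1764 - 65 ≡ 52; y = λ·(8 - 52) - 8 ≡ 35. → (52, 35)
4Q: (52, 35) + (57, 53). λ = (53 - 35)/(57 - 52) ≡ 18/5 mod 61. 5⁻¹ ≡ 49 (mod 61), so λ ≡ 28.
  x = λ² - 52 - 57 = 784 - 109 ≡ 4; y = λ·(52 - 4) - 35 ≡ 28. → (4, 28)
5Q: (4, 28) + (57, 53). λ = (53 - 28)/(57 - 4) ≡ 25/53 mod 61. 53⁻¹ ≡ 38 (mod 61) since 53·38 = 2014 ≡ 1, so λ ≡ 35.
  x = λ² - 4 - 57 = 1225 - 61 ≡ 5; y = λ·(4 - 5) - 28 ≡ 59. → (5, 59)
6Q: (5, 59) + (57, 53). λ = (53 - 59)/(57 - 5) ≡ 55/52 mod 61. 52⁻¹ ≡ 27 (mod 61) since 52·27 = 1404 ≡ 1, so λ ≡ 21.
  x = λ² - 5 - 57 = 441 - 62 ≡ 13; y = λ·(5 - 13) - 59 ≡ 17. → (13, 17)
7Q: (13, 17) + (57, 53). λ = (53 - 17)/(57 - 13) ≡ 36/44 mod 61. 44⁻¹ ≡ 43 (mod 61) since 44·43 = 1892 ≡ 1, so λ ≡ 23.
  x = λ² - 13 - 57 = 529 - 70 ≡ 32; y = λ·(13 - 32) - 17 ≡ 34. → (32, 34)
8Q: (32, 34) + (57, 53). λ = (53 - 34)/(57 - 32) ≡ 19/25 mod 61. 25⁻¹ ≡ 22 (mod 61), so λ ≡ 52.
  x = λ² - 32 - 57 = 2704 - 89 ≡ 53; y = λ·(32 - 53) - 34 ≡ 33. → (53, 33)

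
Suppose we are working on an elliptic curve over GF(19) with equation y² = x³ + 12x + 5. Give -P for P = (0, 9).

-(0, 9) = (0, -9 mod 19) = (0, 10).

(0, 10)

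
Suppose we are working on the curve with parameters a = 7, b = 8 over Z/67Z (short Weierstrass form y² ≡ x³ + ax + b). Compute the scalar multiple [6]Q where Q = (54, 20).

(66, 0)

Repeated addition: build up to 6Q.
2Q: tangent at (54, 20): λ = (3·54² + 7)/(2·20) ≡ 45/40. 40⁻¹ ≡ 62 (mod 67) since 40·62 = 2480 ≡ 1, so λ ≡ 45·62 ≡ 43.
  x = λ² - 54 - 54 = 1849 - 108 ≡ 66; y = λ·(54 - 66) - 20 ≡ 0. → (66, 0)
3Q: (66, 0) + (54, 20). λ = (20 - 0)/(54 - 66) ≡ 20/55 mod 67. 55⁻¹ ≡ 39 (mod 67), so λ ≡ 43.
  x = λ² - 66 - 54 = 1849 - 120 ≡ 54; y = λ·(66 - 54) - 0 ≡ 47. → (54, 47)
4Q: (54, 47) + (54, 20): same x and y₁ ≡ -y₂, so the sum is the point at infinity.
5Q: the point at infinity + (54, 20) = (54, 20) (identity).
6Q: tangent at (54, 20): λ = (3·54² + 7)/(2·20) ≡ 45/40. 40⁻¹ ≡ 62 (mod 67), so λ ≡ 45·62 ≡ 43.
  x = λ² - 54 - 54 = 1849 - 108 ≡ 66; y = λ·(54 - 66) - 20 ≡ 0. → (66, 0)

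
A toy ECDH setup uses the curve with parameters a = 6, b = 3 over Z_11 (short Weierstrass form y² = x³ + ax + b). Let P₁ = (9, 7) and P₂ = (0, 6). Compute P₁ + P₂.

(5, 2)

(9, 7) + (0, 6). λ = (6 - 7)/(0 - 9) ≡ 10/2 mod 11. 2⁻¹ ≡ 6 (mod 11), so λ ≡ 5.
  x = λ² - 9 - 0 = 25 - 9 ≡ 5; y = λ·(9 - 5) - 7 ≡ 2. → (5, 2)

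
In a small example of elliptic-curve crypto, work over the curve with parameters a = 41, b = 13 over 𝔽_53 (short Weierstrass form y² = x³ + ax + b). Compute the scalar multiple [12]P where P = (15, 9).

Repeated addition: build up to 12P.
2P: tangent at (15, 9): λ = (3·15² + 41)/(2·9) ≡ 27/18. 18⁻¹ ≡ 3 (mod 53), so λ ≡ 27·3 ≡ 28.
  x = λ² - 15 - 15 = 784 - 30 ≡ 12; y = λ·(15 - 12) - 9 ≡ 22. → (12, 22)
3P: (12, 22) + (15, 9). λ = (9 - 22)/(15 - 12) ≡ 40/3 mod 53. 3⁻¹ ≡ 18 (mod 53) since 3·18 = 54 ≡ 1, so λ ≡ 31.
  x = λ² - 12 - 15 = 961 - 27 ≡ 33; y = λ·(12 - 33) - 22 ≡ 16. → (33, 16)
4P: (33, 16) + (15, 9). λ = (9 - 16)/(15 - 33) ≡ 46/35 mod 53. 35⁻¹ ≡ 50 (mod 53), so λ ≡ 21.
  x = λ² - 33 - 15 = 441 - 48 ≡ 22; y = λ·(33 - 22) - 16 ≡ 3. → (22, 3)
5P: (22, 3) + (15, 9). λ = (9 - 3)/(15 - 22) ≡ 6/46 mod 53. 46⁻¹ ≡ 15 (mod 53), so λ ≡ 37.
  x = λ² - 22 - 15 = 1369 - 37 ≡ 7; y = λ·(22 - 7) - 3 ≡ 22. → (7, 22)
6P: (7, 22) + (15, 9). λ = (9 - 22)/(15 - 7) ≡ 40/8 mod 53. 8⁻¹ ≡ 20 (mod 53) since 8·20 = 160 ≡ 1, so λ ≡ 5.
  x = λ² - 7 - 15 = 25 - 22 ≡ 3; y = λ·(7 - 3) - 22 ≡ 51. → (3, 51)
7P: (3, 51) + (15, 9). λ = (9 - 51)/(15 - 3) ≡ 11/12 mod 53. 12⁻¹ ≡ 31 (mod 53) since 12·31 = 372 ≡ 1, so λ ≡ 23.
  x = λ² - 3 - 15 = 529 - 18 ≡ 34; y = λ·(3 - 34) - 51 ≡ 31. → (34, 31)
8P: (34, 31) + (15, 9). λ = (9 - 31)/(15 - 34) ≡ 31/34 mod 53. 34⁻¹ ≡ 39 (mod 53) since 34·39 = 1326 ≡ 1, so λ ≡ 43.
  x = λ² - 34 - 15 = 1849 - 49 ≡ 51; y = λ·(34 - 51) - 31 ≡ 33. → (51, 33)
9P: (51, 33) + (15, 9). λ = (9 - 33)/(15 - 51) ≡ 29/17 mod 53. 17⁻¹ ≡ 25 (mod 53), so λ ≡ 36.
  x = λ² - 51 - 15 = 1296 - 66 ≡ 11; y = λ·(51 - 11) - 33 ≡ 29. → (11, 29)
10P: (11, 29) + (15, 9). λ = (9 - 29)/(15 - 11) ≡ 33/4 mod 53. 4⁻¹ ≡ 40 (mod 53), so λ ≡ 48.
  x = λ² - 11 - 15 = 2304 - 26 ≡ 52; y = λ·(11 - 52) - 29 ≡ 17. → (52, 17)
11P: (52, 17) + (15, 9). λ = (9 - 17)/(15 - 52) ≡ 45/16 mod 53. 16⁻¹ ≡ 10 (mod 53) since 16·10 = 160 ≡ 1, so λ ≡ 26.
  x = λ² - 52 - 15 = 676 - 67 ≡ 26; y = λ·(52 - 26) - 17 ≡ 23. → (26, 23)
12P: (26, 23) + (15, 9). λ = (9 - 23)/(15 - 26) ≡ 39/42 mod 53. 42⁻¹ ≡ 24 (mod 53), so λ ≡ 35.
  x = λ² - 26 - 15 = 1225 - 41 ≡ 18; y = λ·(26 - 18) - 23 ≡ 45. → (18, 45)

(18, 45)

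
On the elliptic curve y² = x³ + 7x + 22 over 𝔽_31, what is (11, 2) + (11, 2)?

(17, 1)

tangent at (11, 2): λ = (3·11² + 7)/(2·2) ≡ 29/4. 4⁻¹ ≡ 8 (mod 31) since 4·8 = 32 ≡ 1, so λ ≡ 29·8 ≡ 15.
  x = λ² - 11 - 11 = 225 - 22 ≡ 17; y = λ·(11 - 17) - 2 ≡ 1. → (17, 1)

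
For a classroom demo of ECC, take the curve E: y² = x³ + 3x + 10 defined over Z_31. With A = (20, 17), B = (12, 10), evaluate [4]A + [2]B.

(1, 13)

First 4A:
Repeated addition: build up to 4A.
2A: tangent at (20, 17): λ = (3·20² + 3)/(2·17) ≡ 25/3. 3⁻¹ ≡ 21 (mod 31) since 3·21 = 63 ≡ 1, so λ ≡ 25·21 ≡ 29.
  x = λ² - 20 - 20 = 841 - 40 ≡ 26; y = λ·(20 - 26) - 17 ≡ 26. → (26, 26)
3A: (26, 26) + (20, 17). λ = (17 - 26)/(20 - 26) ≡ 22/25 mod 31. 25⁻¹ ≡ 5 (mod 31), so λ ≡ 17.
  x = λ² - 26 - 20 = 289 - 46 ≡ 26; y = λ·(26 - 26) - 26 ≡ 5. → (26, 5)
4A: (26, 5) + (20, 17). λ = (17 - 5)/(20 - 26) ≡ 12/25 mod 31. 25⁻¹ ≡ 5 (mod 31) since 25·5 = 125 ≡ 1, so λ ≡ 29.
  x = λ² - 26 - 20 = 841 - 46 ≡ 20; y = λ·(26 - 20) - 5 ≡ 14. → (20, 14)
4A = (20, 14).
Next 2B:
Repeated addition: build up to 2B.
2B: tangent at (12, 10): λ = (3·12² + 3)/(2·10) ≡ 1/20. 20⁻¹ ≡ 14 (mod 31) since 20·14 = 280 ≡ 1, so λ ≡ 1·14 ≡ 14.
  x = λ² - 12 - 12 = 196 - 24 ≡ 17; y = λ·(12 - 17) - 10 ≡ 13. → (17, 13)
2B = (17, 13).
Finally 4A + 2B:
(20, 14) + (17, 13). λ = (13 - 14)/(17 - 20) ≡ 30/28 mod 31. 28⁻¹ ≡ 10 (mod 31), so λ ≡ 21.
  x = λ² - 20 - 17 = 441 - 37 ≡ 1; y = λ·(20 - 1) - 14 ≡ 13. → (1, 13)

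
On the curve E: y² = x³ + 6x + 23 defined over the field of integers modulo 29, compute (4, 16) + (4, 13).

The two points share x = 4 and their y-coordinates satisfy 16 + 13 ≡ 0 (mod 29), so they are inverses. Their sum is O.

O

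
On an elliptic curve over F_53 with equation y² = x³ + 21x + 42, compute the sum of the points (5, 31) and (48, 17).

(5, 31) + (48, 17). λ = (17 - 31)/(48 - 5) ≡ 39/43 mod 53. 43⁻¹ ≡ 37 (mod 53), so λ ≡ 12.
  x = λ² - 5 - 48 = 144 - 53 ≡ 38; y = λ·(5 - 38) - 31 ≡ 50. → (38, 50)

(38, 50)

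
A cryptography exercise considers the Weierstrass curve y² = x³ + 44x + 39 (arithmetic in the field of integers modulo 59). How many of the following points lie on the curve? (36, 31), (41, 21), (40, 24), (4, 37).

1

(36, 31): 31² ≡ 17, rhs ≡ 17 → on.
(41, 21): 21² ≡ 28, rhs ≡ 23 → off.
(40, 24): 24² ≡ 45, rhs ≡ 14 → off.
(4, 37): 37² ≡ 12, rhs ≡ 43 → off.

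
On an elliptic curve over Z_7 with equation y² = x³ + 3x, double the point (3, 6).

(2, 0)

tangent at (3, 6): λ = (3·3² + 3)/(2·6) ≡ 2/5. 5⁻¹ ≡ 3 (mod 7), so λ ≡ 2·3 ≡ 6.
  x = λ² - 3 - 3 = 36 - 6 ≡ 2; y = λ·(3 - 2) - 6 ≡ 0. → (2, 0)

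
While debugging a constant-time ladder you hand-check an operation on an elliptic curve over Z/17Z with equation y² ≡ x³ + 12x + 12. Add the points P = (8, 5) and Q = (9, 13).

(13, 6)

(8, 5) + (9, 13). λ = (13 - 5)/(9 - 8) ≡ 8/1 mod 17. 1⁻¹ ≡ 1 (mod 17), so λ ≡ 8.
  x = λ² - 8 - 9 = 64 - 17 ≡ 13; y = λ·(8 - 13) - 5 ≡ 6. → (13, 6)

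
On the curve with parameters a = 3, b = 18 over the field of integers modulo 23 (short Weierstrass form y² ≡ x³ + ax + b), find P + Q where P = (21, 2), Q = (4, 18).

(0, 8)

(21, 2) + (4, 18). λ = (18 - 2)/(4 - 21) ≡ 16/6 mod 23. 6⁻¹ ≡ 4 (mod 23) since 6·4 = 24 ≡ 1, so λ ≡ 18.
  x = λ² - 21 - 4 = 324 - 25 ≡ 0; y = λ·(21 - 0) - 2 ≡ 8. → (0, 8)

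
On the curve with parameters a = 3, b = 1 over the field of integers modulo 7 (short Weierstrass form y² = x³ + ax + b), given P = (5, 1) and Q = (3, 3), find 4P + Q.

(0, 6)

First 4P:
Double-and-add on 4 = (100)₂. Start with P = (5, 1) for the leading 1-bit.
double: tangent at (5, 1): λ = (3·5² + 3)/(2·1) ≡ 1/2. 2⁻¹ ≡ 4 (mod 7) since 2·4 = 8 ≡ 1, so λ ≡ 1·4 ≡ 4.
  x = λ² - 5 - 5 = 16 - 10 ≡ 6; y = λ·(5 - 6) - 1 ≡ 2. → (6, 2)
double: tangent at (6, 2): λ = (3·6² + 3)/(2·2) ≡ 6/4. 4⁻¹ ≡ 2 (mod 7) since 4·2 = 8 ≡ 1, so λ ≡ 6·2 ≡ 5.
  x = λ² - 6 - 6 = 25 - 12 ≡ 6; y = λ·(6 - 6) - 2 ≡ 5. → (6, 5)
4P = (6, 5).
Finally 4P + Q:
(6, 5) + (3, 3). λ = (3 - 5)/(3 - 6) ≡ 5/4 mod 7. 4⁻¹ ≡ 2 (mod 7) since 4·2 = 8 ≡ 1, so λ ≡ 3.
  x = λ² - 6 - 3 = 9 - 9 ≡ 0; y = λ·(6 - 0) - 5 ≡ 6. → (0, 6)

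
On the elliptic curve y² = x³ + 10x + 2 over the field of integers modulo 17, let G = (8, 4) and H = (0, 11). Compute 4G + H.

(14, 9)

First 4G:
Double-and-add on 4 = (100)₂. Start with G = (8, 4) for the leading 1-bit.
double: tangent at (8, 4): λ = (3·8² + 10)/(2·4) ≡ 15/8. 8⁻¹ ≡ 15 (mod 17) since 8·15 = 120 ≡ 1, so λ ≡ 15·15 ≡ 4.
  x = λ² - 8 - 8 = 16 - 16 ≡ 0; y = λ·(8 - 0) - 4 ≡ 11. → (0, 11)
double: tangent at (0, 11): λ = (3·0² + 10)/(2·11) ≡ 10/5. 5⁻¹ ≡ 7 (mod 17) since 5·7 = 35 ≡ 1, so λ ≡ 10·7 ≡ 2.
  x = λ² - 0 - 0 = 4 - 0 ≡ 4; y = λ·(0 - 4) - 11 ≡ 15. → (4, 15)
4G = (4, 15).
Finally 4G + H:
(4, 15) + (0, 11). λ = (11 - 15)/(0 - 4) ≡ 13/13 mod 17. 13⁻¹ ≡ 4 (mod 17), so λ ≡ 1.
  x = λ² - 4 - 0 = 1 - 4 ≡ 14; y = λ·(4 - 14) - 15 ≡ 9. → (14, 9)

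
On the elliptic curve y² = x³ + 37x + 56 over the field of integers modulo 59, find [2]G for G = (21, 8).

tangent at (21, 8): λ = (3·21² + 37)/(2·8) ≡ 3/16. 16⁻¹ ≡ 48 (mod 59), so λ ≡ 3·48 ≡ 26.
  x = λ² - 21 - 21 = 676 - 42 ≡ 44; y = λ·(21 - 44) - 8 ≡ 43. → (44, 43)

(44, 43)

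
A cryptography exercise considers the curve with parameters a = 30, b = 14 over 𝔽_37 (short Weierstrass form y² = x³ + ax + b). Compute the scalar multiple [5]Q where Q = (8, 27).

Double-and-add on 5 = (101)₂. Start with Q = (8, 27) for the leading 1-bit.
double: tangent at (8, 27): λ = (3·8² + 30)/(2·27) ≡ 0/17. 17⁻¹ ≡ 24 (mod 37), so λ ≡ 0·24 ≡ 0.
  x = λ² - 8 - 8 = 0 - 16 ≡ 21; y = λ·(8 - 21) - 27 ≡ 10. → (21, 10)
double: tangent at (21, 10): λ = (3·21² + 30)/(2·10) ≡ 21/20. 20⁻¹ ≡ 13 (mod 37), so λ ≡ 21·13 ≡ 14.
  x = λ² - 21 - 21 = 196 - 42 ≡ 6; y = λ·(21 - 6) - 10 ≡ 15. → (6, 15)
add Q: (6, 15) + (8, 27). λ = (27 - 15)/(8 - 6) ≡ 12/2 mod 37. 2⁻¹ ≡ 19 (mod 37), so λ ≡ 6.
  x = λ² - 6 - 8 = 36 - 14 ≡ 22; y = λ·(6 - 22) - 15 ≡ 0. → (22, 0)

(22, 0)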